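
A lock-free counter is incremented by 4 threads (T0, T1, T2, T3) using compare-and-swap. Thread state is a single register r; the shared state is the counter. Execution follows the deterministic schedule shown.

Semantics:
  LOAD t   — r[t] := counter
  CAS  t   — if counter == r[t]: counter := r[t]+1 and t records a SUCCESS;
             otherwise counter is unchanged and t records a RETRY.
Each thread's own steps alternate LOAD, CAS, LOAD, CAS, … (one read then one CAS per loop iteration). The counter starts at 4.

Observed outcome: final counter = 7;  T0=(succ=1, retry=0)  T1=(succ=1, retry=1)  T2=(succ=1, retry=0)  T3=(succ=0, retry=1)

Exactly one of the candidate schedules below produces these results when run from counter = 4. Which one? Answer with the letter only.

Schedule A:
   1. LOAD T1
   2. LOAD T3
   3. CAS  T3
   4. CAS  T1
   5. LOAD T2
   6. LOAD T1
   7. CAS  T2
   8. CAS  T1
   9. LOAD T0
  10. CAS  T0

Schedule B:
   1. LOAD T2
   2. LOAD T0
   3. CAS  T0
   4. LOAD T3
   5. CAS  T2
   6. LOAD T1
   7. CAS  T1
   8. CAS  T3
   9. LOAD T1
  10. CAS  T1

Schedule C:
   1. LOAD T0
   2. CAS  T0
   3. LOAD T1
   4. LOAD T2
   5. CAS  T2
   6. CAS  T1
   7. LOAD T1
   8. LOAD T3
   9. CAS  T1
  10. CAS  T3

Simulating candidate C:
[1] T0.load  rd  (counter 4, T0.r 4)
[2] T0.cas  hit  (counter 5, T0.r 4)
[3] T1.load  rd  (counter 5, T1.r 5)
[4] T2.load  rd  (counter 5, T2.r 5)
[5] T2.cas  hit  (counter 6, T2.r 5)
[6] T1.cas  miss  (counter 6, T1.r 5)
[7] T1.load  rd  (counter 6, T1.r 6)
[8] T3.load  rd  (counter 6, T3.r 6)
[9] T1.cas  hit  (counter 7, T1.r 6)
[10] T3.cas  miss  (counter 7, T3.r 6)

C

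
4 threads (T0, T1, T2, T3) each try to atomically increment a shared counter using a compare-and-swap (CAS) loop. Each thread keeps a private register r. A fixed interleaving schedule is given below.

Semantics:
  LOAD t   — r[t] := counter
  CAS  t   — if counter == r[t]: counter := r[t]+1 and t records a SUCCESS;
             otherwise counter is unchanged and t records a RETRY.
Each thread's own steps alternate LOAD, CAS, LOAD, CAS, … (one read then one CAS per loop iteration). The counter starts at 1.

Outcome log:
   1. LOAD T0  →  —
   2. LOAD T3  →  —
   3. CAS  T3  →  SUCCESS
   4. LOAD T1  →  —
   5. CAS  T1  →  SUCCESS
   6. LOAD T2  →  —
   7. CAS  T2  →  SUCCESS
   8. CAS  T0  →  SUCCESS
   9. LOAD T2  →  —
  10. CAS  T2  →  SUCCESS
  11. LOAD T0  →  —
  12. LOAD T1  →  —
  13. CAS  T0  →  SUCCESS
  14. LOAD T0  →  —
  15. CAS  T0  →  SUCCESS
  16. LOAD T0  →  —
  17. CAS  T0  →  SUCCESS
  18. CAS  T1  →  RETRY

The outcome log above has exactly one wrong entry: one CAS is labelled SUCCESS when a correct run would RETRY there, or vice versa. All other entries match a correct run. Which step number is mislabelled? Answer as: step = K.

step = 8

Reference trace:
[1] T0.load  rd  (counter 1, T0.r 1)
[2] T3.load  rd  (counter 1, T3.r 1)
[3] T3.cas  hit  (counter 2, T3.r 1)
[4] T1.load  rd  (counter 2, T1.r 2)
[5] T1.cas  hit  (counter 3, T1.r 2)
[6] T2.load  rd  (counter 3, T2.r 3)
[7] T2.cas  hit  (counter 4, T2.r 3)
[8] T0.cas  miss  (counter 4, T0.r 1)
[9] T2.load  rd  (counter 4, T2.r 4)
[10] T2.cas  hit  (counter 5, T2.r 4)
[11] T0.load  rd  (counter 5, T0.r 5)
[12] T1.load  rd  (counter 5, T1.r 5)
[13] T0.cas  hit  (counter 6, T0.r 5)
[14] T0.load  rd  (counter 6, T0.r 6)
[15] T0.cas  hit  (counter 7, T0.r 6)
[16] T0.load  rd  (counter 7, T0.r 7)
[17] T0.cas  hit  (counter 8, T0.r 7)
[18] T1.cas  miss  (counter 8, T1.r 5)
Log disagrees first at step 8.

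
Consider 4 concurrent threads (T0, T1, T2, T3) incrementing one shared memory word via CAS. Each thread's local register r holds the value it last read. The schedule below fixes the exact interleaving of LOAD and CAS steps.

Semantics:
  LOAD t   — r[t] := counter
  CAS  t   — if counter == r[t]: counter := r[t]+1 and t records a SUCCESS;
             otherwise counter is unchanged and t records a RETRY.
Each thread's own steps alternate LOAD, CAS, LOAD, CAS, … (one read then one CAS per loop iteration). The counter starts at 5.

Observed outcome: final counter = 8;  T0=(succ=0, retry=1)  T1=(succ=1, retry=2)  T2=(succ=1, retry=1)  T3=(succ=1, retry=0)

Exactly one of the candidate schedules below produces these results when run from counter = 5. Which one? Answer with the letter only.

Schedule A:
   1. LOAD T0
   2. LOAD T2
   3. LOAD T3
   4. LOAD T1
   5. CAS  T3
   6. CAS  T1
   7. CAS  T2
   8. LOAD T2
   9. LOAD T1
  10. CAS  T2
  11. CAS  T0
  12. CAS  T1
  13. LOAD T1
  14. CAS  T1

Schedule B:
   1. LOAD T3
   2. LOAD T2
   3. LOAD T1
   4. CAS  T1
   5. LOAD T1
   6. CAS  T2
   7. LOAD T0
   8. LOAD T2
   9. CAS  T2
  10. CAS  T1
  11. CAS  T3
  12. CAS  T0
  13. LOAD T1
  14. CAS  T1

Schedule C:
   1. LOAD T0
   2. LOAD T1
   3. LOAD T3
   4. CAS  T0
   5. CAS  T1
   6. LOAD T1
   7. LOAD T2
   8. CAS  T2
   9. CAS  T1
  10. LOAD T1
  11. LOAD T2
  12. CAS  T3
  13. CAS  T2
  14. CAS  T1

A

Simulating candidate A:
#1 T0 reads 5
#2 T2 reads 5
#3 T3 reads 5
#4 T1 reads 5
#5 T3 CAS(5→6) writes; counter now 6
#6 T1 CAS(5→6) fails; counter now 6
#7 T2 CAS(5→6) fails; counter now 6
#8 T2 reads 6
#9 T1 reads 6
#10 T2 CAS(6→7) writes; counter now 7
#11 T0 CAS(5→6) fails; counter now 7
#12 T1 CAS(6→7) fails; counter now 7
#13 T1 reads 7
#14 T1 CAS(7→8) writes; counter now 8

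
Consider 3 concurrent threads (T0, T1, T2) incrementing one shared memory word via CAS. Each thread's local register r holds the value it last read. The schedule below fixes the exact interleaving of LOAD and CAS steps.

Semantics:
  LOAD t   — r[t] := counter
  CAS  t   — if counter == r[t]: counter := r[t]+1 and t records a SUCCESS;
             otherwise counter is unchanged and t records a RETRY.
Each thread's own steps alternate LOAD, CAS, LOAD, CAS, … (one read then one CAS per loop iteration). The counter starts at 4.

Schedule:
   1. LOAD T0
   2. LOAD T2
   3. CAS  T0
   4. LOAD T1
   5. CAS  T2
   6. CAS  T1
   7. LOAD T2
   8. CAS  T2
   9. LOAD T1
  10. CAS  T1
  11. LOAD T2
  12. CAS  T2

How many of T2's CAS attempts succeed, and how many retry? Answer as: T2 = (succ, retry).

T0 LOAD — after: cnt=4, r=4 — load
T2 LOAD — after: cnt=4, r=4 — load
T0 CAS — after: cnt=5, r=4 — ok
T1 LOAD — after: cnt=5, r=5 — load
T2 CAS — after: cnt=5, r=4 — retry
T1 CAS — after: cnt=6, r=5 — ok
T2 LOAD — after: cnt=6, r=6 — load
T2 CAS — after: cnt=7, r=6 — ok
T1 LOAD — after: cnt=7, r=7 — load
T1 CAS — after: cnt=8, r=7 — ok
T2 LOAD — after: cnt=8, r=8 — load
T2 CAS — after: cnt=9, r=8 — ok

T2 = (2, 1)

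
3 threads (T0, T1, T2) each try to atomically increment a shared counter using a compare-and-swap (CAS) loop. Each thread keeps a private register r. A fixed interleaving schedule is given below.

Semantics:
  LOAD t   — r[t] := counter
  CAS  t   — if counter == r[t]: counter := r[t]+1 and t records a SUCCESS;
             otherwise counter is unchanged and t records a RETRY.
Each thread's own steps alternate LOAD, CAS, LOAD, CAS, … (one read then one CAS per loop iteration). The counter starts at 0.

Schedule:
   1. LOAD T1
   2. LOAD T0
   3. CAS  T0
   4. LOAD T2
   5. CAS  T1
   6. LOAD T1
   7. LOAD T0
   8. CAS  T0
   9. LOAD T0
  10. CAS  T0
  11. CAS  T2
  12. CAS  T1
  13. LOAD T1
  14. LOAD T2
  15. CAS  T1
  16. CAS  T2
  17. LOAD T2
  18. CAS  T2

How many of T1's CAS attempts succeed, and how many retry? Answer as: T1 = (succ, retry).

T1 = (1, 2)

step 1: T1 LOAD ⇒ load; ctr=0 reg=0
step 2: T0 LOAD ⇒ load; ctr=0 reg=0
step 3: T0 CAS ⇒ ok; ctr=1 reg=0
step 4: T2 LOAD ⇒ load; ctr=1 reg=1
step 5: T1 CAS ⇒ retry; ctr=1 reg=0
step 6: T1 LOAD ⇒ load; ctr=1 reg=1
step 7: T0 LOAD ⇒ load; ctr=1 reg=1
step 8: T0 CAS ⇒ ok; ctr=2 reg=1
step 9: T0 LOAD ⇒ load; ctr=2 reg=2
step 10: T0 CAS ⇒ ok; ctr=3 reg=2
step 11: T2 CAS ⇒ retry; ctr=3 reg=1
step 12: T1 CAS ⇒ retry; ctr=3 reg=1
step 13: T1 LOAD ⇒ load; ctr=3 reg=3
step 14: T2 LOAD ⇒ load; ctr=3 reg=3
step 15: T1 CAS ⇒ ok; ctr=4 reg=3
step 16: T2 CAS ⇒ retry; ctr=4 reg=3
step 17: T2 LOAD ⇒ load; ctr=4 reg=4
step 18: T2 CAS ⇒ ok; ctr=5 reg=4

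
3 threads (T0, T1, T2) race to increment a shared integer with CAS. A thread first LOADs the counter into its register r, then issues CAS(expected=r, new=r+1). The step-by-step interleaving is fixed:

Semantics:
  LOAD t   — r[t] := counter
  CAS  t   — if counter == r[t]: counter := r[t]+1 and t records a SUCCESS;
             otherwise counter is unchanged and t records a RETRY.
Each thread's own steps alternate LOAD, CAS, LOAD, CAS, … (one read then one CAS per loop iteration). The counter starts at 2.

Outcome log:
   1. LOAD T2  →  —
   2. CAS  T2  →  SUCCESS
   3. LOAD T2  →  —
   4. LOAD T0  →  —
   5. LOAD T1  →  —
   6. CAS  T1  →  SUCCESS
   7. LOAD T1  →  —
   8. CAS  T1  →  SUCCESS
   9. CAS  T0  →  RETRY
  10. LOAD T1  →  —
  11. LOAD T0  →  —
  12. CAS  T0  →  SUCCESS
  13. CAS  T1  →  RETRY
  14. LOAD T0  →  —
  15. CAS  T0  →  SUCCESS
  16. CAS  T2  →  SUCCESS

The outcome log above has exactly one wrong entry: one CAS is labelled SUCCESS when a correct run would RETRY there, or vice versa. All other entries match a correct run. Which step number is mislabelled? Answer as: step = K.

step = 16

Reference trace:
1. LOAD T2 → mem=2 r[T2]=2 [LOAD]
2. CAS T2 → mem=3 r[T2]=2 [OK]
3. LOAD T2 → mem=3 r[T2]=3 [LOAD]
4. LOAD T0 → mem=3 r[T0]=3 [LOAD]
5. LOAD T1 → mem=3 r[T1]=3 [LOAD]
6. CAS T1 → mem=4 r[T1]=3 [OK]
7. LOAD T1 → mem=4 r[T1]=4 [LOAD]
8. CAS T1 → mem=5 r[T1]=4 [OK]
9. CAS T0 → mem=5 r[T0]=3 [RETRY]
10. LOAD T1 → mem=5 r[T1]=5 [LOAD]
11. LOAD T0 → mem=5 r[T0]=5 [LOAD]
12. CAS T0 → mem=6 r[T0]=5 [OK]
13. CAS T1 → mem=6 r[T1]=5 [RETRY]
14. LOAD T0 → mem=6 r[T0]=6 [LOAD]
15. CAS T0 → mem=7 r[T0]=6 [OK]
16. CAS T2 → mem=7 r[T2]=3 [RETRY]
Flip is step 16.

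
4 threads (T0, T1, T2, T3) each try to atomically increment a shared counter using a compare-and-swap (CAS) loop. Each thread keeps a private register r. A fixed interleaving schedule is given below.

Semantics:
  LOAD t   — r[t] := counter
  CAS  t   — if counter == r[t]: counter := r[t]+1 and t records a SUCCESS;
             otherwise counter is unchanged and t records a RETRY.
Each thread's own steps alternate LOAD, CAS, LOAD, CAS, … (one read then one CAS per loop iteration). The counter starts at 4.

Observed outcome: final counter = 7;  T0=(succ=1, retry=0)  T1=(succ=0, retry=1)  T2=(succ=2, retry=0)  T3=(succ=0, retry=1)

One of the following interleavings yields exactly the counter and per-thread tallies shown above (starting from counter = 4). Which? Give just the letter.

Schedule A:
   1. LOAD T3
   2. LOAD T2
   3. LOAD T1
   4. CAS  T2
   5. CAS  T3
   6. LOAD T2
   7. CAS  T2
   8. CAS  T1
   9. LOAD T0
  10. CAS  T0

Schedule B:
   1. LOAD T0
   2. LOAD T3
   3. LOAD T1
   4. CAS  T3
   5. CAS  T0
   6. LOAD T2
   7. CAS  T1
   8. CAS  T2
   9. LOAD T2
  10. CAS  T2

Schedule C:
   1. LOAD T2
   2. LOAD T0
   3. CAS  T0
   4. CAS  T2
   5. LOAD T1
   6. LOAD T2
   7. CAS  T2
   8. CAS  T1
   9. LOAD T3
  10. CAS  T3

Tracing schedule A:
[1] T3.load  rd  (counter 4, T3.r 4)
[2] T2.load  rd  (counter 4, T2.r 4)
[3] T1.load  rd  (counter 4, T1.r 4)
[4] T2.cas  hit  (counter 5, T2.r 4)
[5] T3.cas  miss  (counter 5, T3.r 4)
[6] T2.load  rd  (counter 5, T2.r 5)
[7] T2.cas  hit  (counter 6, T2.r 5)
[8] T1.cas  miss  (counter 6, T1.r 4)
[9] T0.load  rd  (counter 6, T0.r 6)
[10] T0.cas  hit  (counter 7, T0.r 6)

A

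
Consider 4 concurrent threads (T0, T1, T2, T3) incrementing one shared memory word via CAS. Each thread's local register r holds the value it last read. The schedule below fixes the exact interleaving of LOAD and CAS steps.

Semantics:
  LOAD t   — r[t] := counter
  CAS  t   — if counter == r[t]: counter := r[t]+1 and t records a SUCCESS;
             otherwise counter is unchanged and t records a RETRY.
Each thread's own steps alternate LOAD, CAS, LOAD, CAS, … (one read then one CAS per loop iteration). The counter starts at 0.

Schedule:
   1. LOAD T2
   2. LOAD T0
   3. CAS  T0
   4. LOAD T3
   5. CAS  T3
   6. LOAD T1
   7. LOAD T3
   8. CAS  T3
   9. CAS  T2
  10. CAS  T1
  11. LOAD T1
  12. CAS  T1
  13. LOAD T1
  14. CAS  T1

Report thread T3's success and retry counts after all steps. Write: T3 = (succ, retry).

step 1: T2 LOAD ⇒ load; ctr=0 reg=0
step 2: T0 LOAD ⇒ load; ctr=0 reg=0
step 3: T0 CAS ⇒ ok; ctr=1 reg=0
step 4: T3 LOAD ⇒ load; ctr=1 reg=1
step 5: T3 CAS ⇒ ok; ctr=2 reg=1
step 6: T1 LOAD ⇒ load; ctr=2 reg=2
step 7: T3 LOAD ⇒ load; ctr=2 reg=2
step 8: T3 CAS ⇒ ok; ctr=3 reg=2
step 9: T2 CAS ⇒ retry; ctr=3 reg=0
step 10: T1 CAS ⇒ retry; ctr=3 reg=2
step 11: T1 LOAD ⇒ load; ctr=3 reg=3
step 12: T1 CAS ⇒ ok; ctr=4 reg=3
step 13: T1 LOAD ⇒ load; ctr=4 reg=4
step 14: T1 CAS ⇒ ok; ctr=5 reg=4

T3 = (2, 0)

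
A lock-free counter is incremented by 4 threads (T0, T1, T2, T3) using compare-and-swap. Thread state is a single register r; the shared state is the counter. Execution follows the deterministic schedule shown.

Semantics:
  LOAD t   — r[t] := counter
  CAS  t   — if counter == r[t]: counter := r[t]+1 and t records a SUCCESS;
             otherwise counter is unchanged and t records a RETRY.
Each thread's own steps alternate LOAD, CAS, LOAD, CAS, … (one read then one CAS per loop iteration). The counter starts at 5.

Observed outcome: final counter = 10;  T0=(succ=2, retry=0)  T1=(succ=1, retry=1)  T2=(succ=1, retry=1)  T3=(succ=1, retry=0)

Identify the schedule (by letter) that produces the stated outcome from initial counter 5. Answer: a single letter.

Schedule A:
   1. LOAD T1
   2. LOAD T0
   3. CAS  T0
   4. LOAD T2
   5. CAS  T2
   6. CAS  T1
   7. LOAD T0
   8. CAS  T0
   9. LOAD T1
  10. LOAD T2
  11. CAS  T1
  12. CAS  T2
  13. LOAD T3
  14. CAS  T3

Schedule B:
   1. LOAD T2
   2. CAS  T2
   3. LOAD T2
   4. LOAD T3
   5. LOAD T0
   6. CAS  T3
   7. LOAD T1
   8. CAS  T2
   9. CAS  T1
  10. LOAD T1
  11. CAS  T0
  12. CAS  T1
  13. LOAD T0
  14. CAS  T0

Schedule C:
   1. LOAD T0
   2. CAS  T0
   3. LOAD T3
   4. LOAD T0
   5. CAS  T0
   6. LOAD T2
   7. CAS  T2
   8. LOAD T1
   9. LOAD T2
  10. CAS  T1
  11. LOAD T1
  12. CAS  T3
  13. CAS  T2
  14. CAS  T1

Simulating candidate A:
[1] T1.load  rd  (counter 5, T1.r 5)
[2] T0.load  rd  (counter 5, T0.r 5)
[3] T0.cas  hit  (counter 6, T0.r 5)
[4] T2.load  rd  (counter 6, T2.r 6)
[5] T2.cas  hit  (counter 7, T2.r 6)
[6] T1.cas  miss  (counter 7, T1.r 5)
[7] T0.load  rd  (counter 7, T0.r 7)
[8] T0.cas  hit  (counter 8, T0.r 7)
[9] T1.load  rd  (counter 8, T1.r 8)
[10] T2.load  rd  (counter 8, T2.r 8)
[11] T1.cas  hit  (counter 9, T1.r 8)
[12] T2.cas  miss  (counter 9, T2.r 8)
[13] T3.load  rd  (counter 9, T3.r 9)
[14] T3.cas  hit  (counter 10, T3.r 9)

A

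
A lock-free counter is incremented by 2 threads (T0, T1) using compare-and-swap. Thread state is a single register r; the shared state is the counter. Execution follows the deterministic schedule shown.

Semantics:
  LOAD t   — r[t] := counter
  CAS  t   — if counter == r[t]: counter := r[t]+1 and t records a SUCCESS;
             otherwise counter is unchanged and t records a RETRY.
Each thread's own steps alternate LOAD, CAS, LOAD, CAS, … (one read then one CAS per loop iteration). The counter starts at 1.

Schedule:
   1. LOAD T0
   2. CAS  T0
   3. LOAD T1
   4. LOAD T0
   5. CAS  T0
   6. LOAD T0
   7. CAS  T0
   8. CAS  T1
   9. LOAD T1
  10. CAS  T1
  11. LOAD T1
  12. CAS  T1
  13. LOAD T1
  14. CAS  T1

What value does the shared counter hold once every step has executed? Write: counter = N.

counter = 7

   1) LOAD T0:  M=1  r_T0=1
   2) CAS  T0:  M=2  r_T0=1 ✓
   3) LOAD T1:  M=2  r_T1=2
   4) LOAD T0:  M=2  r_T0=2
   5) CAS  T0:  M=3  r_T0=2 ✓
   6) LOAD T0:  M=3  r_T0=3
   7) CAS  T0:  M=4  r_T0=3 ✓
   8) CAS  T1:  M=4  r_T1=2 ✗
   9) LOAD T1:  M=4  r_T1=4
  10) CAS  T1:  M=5  r_T1=4 ✓
  11) LOAD T1:  M=5  r_T1=5
  12) CAS  T1:  M=6  r_T1=5 ✓
  13) LOAD T1:  M=6  r_T1=6
  14) CAS  T1:  M=7  r_T1=6 ✓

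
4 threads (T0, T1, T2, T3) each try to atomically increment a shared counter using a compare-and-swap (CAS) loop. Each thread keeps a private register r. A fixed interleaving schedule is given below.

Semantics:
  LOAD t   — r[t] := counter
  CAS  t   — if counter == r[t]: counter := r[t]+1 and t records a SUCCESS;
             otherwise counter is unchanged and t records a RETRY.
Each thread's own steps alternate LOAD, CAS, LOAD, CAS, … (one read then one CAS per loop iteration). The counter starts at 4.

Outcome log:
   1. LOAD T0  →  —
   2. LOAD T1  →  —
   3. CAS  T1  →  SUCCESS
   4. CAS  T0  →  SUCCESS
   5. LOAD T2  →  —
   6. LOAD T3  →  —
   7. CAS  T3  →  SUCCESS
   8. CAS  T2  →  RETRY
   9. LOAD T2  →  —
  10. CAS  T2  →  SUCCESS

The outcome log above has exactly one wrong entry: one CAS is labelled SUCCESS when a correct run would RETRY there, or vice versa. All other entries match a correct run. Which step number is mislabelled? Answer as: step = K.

Reference trace:
step 1: T0 LOAD ⇒ load; ctr=4 reg=4
step 2: T1 LOAD ⇒ load; ctr=4 reg=4
step 3: T1 CAS ⇒ ok; ctr=5 reg=4
step 4: T0 CAS ⇒ retry; ctr=5 reg=4
step 5: T2 LOAD ⇒ load; ctr=5 reg=5
step 6: T3 LOAD ⇒ load; ctr=5 reg=5
step 7: T3 CAS ⇒ ok; ctr=6 reg=5
step 8: T2 CAS ⇒ retry; ctr=6 reg=5
step 9: T2 LOAD ⇒ load; ctr=6 reg=6
step 10: T2 CAS ⇒ ok; ctr=7 reg=6
Flip is step 4.

step = 4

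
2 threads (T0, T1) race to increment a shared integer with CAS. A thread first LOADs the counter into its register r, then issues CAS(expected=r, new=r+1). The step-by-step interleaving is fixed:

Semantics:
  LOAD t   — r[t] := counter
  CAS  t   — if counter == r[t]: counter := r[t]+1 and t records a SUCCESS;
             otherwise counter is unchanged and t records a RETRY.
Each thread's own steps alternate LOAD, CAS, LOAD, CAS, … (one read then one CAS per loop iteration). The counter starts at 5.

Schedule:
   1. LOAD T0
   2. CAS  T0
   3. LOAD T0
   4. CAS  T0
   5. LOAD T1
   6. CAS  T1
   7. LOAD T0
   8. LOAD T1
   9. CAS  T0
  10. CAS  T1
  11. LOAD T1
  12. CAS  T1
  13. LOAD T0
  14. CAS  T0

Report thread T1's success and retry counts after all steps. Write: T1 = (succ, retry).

step 1: T0 LOAD ⇒ load; ctr=5 reg=5
step 2: T0 CAS ⇒ ok; ctr=6 reg=5
step 3: T0 LOAD ⇒ load; ctr=6 reg=6
step 4: T0 CAS ⇒ ok; ctr=7 reg=6
step 5: T1 LOAD ⇒ load; ctr=7 reg=7
step 6: T1 CAS ⇒ ok; ctr=8 reg=7
step 7: T0 LOAD ⇒ load; ctr=8 reg=8
step 8: T1 LOAD ⇒ load; ctr=8 reg=8
step 9: T0 CAS ⇒ ok; ctr=9 reg=8
step 10: T1 CAS ⇒ retry; ctr=9 reg=8
step 11: T1 LOAD ⇒ load; ctr=9 reg=9
step 12: T1 CAS ⇒ ok; ctr=10 reg=9
step 13: T0 LOAD ⇒ load; ctr=10 reg=10
step 14: T0 CAS ⇒ ok; ctr=11 reg=10

T1 = (2, 1)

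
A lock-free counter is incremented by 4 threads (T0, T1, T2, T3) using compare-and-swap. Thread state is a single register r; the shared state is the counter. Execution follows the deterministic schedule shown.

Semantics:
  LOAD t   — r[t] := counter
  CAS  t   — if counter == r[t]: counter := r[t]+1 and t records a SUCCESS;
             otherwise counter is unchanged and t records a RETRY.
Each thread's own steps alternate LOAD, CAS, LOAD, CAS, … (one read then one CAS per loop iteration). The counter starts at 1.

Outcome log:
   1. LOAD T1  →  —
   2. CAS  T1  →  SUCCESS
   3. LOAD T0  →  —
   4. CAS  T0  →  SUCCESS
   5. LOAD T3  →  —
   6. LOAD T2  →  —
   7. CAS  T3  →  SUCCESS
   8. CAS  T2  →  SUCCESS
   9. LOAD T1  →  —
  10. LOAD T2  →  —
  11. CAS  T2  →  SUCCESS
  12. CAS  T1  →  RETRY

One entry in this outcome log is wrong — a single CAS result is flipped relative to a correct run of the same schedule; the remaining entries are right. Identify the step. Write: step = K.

Reference trace:
#1 T1 reads 1
#2 T1 CAS(1→2) writes; counter now 2
#3 T0 reads 2
#4 T0 CAS(2→3) writes; counter now 3
#5 T3 reads 3
#6 T2 reads 3
#7 T3 CAS(3→4) writes; counter now 4
#8 T2 CAS(3→4) fails; counter now 4
#9 T1 reads 4
#10 T2 reads 4
#11 T2 CAS(4→5) writes; counter now 5
#12 T1 CAS(4→5) fails; counter now 5
Flip is step 8.

step = 8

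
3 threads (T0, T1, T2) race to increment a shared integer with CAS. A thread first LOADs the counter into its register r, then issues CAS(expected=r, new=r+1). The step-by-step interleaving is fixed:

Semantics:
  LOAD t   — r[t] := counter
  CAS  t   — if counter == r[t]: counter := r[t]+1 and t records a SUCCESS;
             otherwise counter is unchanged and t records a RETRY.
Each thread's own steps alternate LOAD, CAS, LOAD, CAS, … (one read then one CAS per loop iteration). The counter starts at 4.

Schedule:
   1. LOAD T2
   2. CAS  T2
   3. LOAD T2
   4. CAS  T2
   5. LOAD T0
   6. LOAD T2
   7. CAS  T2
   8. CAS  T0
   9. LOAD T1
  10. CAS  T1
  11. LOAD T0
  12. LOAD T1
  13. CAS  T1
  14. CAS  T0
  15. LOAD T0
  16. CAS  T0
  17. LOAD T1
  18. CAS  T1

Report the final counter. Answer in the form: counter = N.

T2 LOAD — after: cnt=4, r=4 — load
T2 CAS — after: cnt=5, r=4 — ok
T2 LOAD — after: cnt=5, r=5 — load
T2 CAS — after: cnt=6, r=5 — ok
T0 LOAD — after: cnt=6, r=6 — load
T2 LOAD — after: cnt=6, r=6 — load
T2 CAS — after: cnt=7, r=6 — ok
T0 CAS — after: cnt=7, r=6 — retry
T1 LOAD — after: cnt=7, r=7 — load
T1 CAS — after: cnt=8, r=7 — ok
T0 LOAD — after: cnt=8, r=8 — load
T1 LOAD — after: cnt=8, r=8 — load
T1 CAS — after: cnt=9, r=8 — ok
T0 CAS — after: cnt=9, r=8 — retry
T0 LOAD — after: cnt=9, r=9 — load
T0 CAS — after: cnt=10, r=9 — ok
T1 LOAD — after: cnt=10, r=10 — load
T1 CAS — after: cnt=11, r=10 — ok

counter = 11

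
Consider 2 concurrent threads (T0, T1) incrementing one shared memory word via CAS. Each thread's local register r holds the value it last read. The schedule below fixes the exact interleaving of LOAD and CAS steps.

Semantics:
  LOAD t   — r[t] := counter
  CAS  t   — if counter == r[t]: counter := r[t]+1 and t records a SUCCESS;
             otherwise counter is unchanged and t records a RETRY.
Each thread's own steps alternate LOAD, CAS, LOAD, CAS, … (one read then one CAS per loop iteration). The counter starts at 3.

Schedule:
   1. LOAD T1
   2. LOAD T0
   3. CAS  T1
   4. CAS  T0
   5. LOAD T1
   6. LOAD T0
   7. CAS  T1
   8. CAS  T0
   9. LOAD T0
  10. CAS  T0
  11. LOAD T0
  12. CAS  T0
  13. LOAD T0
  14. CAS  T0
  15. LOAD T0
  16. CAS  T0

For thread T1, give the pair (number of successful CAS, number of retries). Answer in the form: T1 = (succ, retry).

T1 = (2, 0)

step 1: T1 LOAD ⇒ load; ctr=3 reg=3
step 2: T0 LOAD ⇒ load; ctr=3 reg=3
step 3: T1 CAS ⇒ ok; ctr=4 reg=3
step 4: T0 CAS ⇒ retry; ctr=4 reg=3
step 5: T1 LOAD ⇒ load; ctr=4 reg=4
step 6: T0 LOAD ⇒ load; ctr=4 reg=4
step 7: T1 CAS ⇒ ok; ctr=5 reg=4
step 8: T0 CAS ⇒ retry; ctr=5 reg=4
step 9: T0 LOAD ⇒ load; ctr=5 reg=5
step 10: T0 CAS ⇒ ok; ctr=6 reg=5
step 11: T0 LOAD ⇒ load; ctr=6 reg=6
step 12: T0 CAS ⇒ ok; ctr=7 reg=6
step 13: T0 LOAD ⇒ load; ctr=7 reg=7
step 14: T0 CAS ⇒ ok; ctr=8 reg=7
step 15: T0 LOAD ⇒ load; ctr=8 reg=8
step 16: T0 CAS ⇒ ok; ctr=9 reg=8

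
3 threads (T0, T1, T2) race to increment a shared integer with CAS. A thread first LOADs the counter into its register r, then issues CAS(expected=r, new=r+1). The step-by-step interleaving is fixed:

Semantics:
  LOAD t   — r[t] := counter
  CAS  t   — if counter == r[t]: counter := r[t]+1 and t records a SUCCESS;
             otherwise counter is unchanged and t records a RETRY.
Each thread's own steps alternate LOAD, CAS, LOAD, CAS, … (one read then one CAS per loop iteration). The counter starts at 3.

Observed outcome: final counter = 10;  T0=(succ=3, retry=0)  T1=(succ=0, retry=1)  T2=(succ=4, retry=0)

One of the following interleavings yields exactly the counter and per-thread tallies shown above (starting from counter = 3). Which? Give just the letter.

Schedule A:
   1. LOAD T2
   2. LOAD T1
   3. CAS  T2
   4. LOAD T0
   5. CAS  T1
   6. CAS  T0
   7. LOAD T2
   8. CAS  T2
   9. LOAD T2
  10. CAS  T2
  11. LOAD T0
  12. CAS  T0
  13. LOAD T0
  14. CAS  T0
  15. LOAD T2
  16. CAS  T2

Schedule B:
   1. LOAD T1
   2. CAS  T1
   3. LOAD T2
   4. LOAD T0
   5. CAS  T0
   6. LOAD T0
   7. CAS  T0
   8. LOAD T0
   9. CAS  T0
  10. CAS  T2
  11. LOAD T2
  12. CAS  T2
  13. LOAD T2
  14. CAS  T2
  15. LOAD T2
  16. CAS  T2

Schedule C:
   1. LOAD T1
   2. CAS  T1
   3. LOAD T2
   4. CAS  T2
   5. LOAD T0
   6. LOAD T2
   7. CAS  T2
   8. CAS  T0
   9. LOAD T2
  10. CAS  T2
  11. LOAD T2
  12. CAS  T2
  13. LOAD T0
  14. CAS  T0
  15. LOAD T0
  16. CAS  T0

A

Tracing schedule A:
step 1: T2 LOAD ⇒ load; ctr=3 reg=3
step 2: T1 LOAD ⇒ load; ctr=3 reg=3
step 3: T2 CAS ⇒ ok; ctr=4 reg=3
step 4: T0 LOAD ⇒ load; ctr=4 reg=4
step 5: T1 CAS ⇒ retry; ctr=4 reg=3
step 6: T0 CAS ⇒ ok; ctr=5 reg=4
step 7: T2 LOAD ⇒ load; ctr=5 reg=5
step 8: T2 CAS ⇒ ok; ctr=6 reg=5
step 9: T2 LOAD ⇒ load; ctr=6 reg=6
step 10: T2 CAS ⇒ ok; ctr=7 reg=6
step 11: T0 LOAD ⇒ load; ctr=7 reg=7
step 12: T0 CAS ⇒ ok; ctr=8 reg=7
step 13: T0 LOAD ⇒ load; ctr=8 reg=8
step 14: T0 CAS ⇒ ok; ctr=9 reg=8
step 15: T2 LOAD ⇒ load; ctr=9 reg=9
step 16: T2 CAS ⇒ ok; ctr=10 reg=9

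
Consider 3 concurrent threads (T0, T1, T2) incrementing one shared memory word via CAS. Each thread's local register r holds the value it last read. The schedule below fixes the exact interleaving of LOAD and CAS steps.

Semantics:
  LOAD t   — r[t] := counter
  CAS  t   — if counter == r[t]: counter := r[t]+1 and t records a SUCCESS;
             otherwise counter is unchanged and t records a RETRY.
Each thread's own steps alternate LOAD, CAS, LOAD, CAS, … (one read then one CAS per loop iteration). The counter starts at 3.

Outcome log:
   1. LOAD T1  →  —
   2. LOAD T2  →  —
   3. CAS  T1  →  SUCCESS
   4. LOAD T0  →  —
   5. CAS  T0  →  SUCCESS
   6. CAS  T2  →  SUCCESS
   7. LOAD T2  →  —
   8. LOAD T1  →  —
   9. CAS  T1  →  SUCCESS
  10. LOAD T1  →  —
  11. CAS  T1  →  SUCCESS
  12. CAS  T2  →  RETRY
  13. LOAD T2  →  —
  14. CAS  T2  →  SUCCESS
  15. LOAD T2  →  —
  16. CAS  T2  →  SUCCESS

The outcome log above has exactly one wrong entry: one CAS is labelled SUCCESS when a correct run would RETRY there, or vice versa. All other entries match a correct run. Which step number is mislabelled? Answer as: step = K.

step = 6

Correct run:
#1 T1 reads 3
#2 T2 reads 3
#3 T1 CAS(3→4) writes; counter now 4
#4 T0 reads 4
#5 T0 CAS(4→5) writes; counter now 5
#6 T2 CAS(3→4) fails; counter now 5
#7 T2 reads 5
#8 T1 reads 5
#9 T1 CAS(5→6) writes; counter now 6
#10 T1 reads 6
#11 T1 CAS(6→7) writes; counter now 7
#12 T2 CAS(5→6) fails; counter now 7
#13 T2 reads 7
#14 T2 CAS(7→8) writes; counter now 8
#15 T2 reads 8
#16 T2 CAS(8→9) writes; counter now 9
Flip is step 6.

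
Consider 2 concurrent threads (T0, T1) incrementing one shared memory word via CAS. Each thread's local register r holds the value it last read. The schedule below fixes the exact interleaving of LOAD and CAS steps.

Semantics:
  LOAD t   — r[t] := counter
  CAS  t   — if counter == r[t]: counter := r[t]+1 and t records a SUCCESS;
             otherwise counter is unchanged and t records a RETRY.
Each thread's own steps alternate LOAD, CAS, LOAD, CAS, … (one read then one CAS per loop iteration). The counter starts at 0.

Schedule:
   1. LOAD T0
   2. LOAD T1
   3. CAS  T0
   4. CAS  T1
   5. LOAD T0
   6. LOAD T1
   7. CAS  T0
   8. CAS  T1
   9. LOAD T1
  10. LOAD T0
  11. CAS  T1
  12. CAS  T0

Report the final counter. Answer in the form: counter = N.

1. LOAD T0 → mem=0 r[T0]=0 [LOAD]
2. LOAD T1 → mem=0 r[T1]=0 [LOAD]
3. CAS T0 → mem=1 r[T0]=0 [OK]
4. CAS T1 → mem=1 r[T1]=0 [RETRY]
5. LOAD T0 → mem=1 r[T0]=1 [LOAD]
6. LOAD T1 → mem=1 r[T1]=1 [LOAD]
7. CAS T0 → mem=2 r[T0]=1 [OK]
8. CAS T1 → mem=2 r[T1]=1 [RETRY]
9. LOAD T1 → mem=2 r[T1]=2 [LOAD]
10. LOAD T0 → mem=2 r[T0]=2 [LOAD]
11. CAS T1 → mem=3 r[T1]=2 [OK]
12. CAS T0 → mem=3 r[T0]=2 [RETRY]

counter = 3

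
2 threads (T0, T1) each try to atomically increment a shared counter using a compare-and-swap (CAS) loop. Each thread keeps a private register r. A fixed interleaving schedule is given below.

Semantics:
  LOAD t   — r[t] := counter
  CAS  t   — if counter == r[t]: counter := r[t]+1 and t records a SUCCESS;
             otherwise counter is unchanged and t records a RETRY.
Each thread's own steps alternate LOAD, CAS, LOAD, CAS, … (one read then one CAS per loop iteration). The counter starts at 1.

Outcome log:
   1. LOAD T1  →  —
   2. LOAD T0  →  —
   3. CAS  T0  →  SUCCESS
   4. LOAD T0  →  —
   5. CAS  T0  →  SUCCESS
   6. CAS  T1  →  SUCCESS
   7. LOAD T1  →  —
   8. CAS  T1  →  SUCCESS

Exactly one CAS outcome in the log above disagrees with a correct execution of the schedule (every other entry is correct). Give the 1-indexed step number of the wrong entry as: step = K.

Reference trace:
#1 T1 reads 1
#2 T0 reads 1
#3 T0 CAS(1→2) writes; counter now 2
#4 T0 reads 2
#5 T0 CAS(2→3) writes; counter now 3
#6 T1 CAS(1→2) fails; counter now 3
#7 T1 reads 3
#8 T1 CAS(3→4) writes; counter now 4
Mismatch at 6.

step = 6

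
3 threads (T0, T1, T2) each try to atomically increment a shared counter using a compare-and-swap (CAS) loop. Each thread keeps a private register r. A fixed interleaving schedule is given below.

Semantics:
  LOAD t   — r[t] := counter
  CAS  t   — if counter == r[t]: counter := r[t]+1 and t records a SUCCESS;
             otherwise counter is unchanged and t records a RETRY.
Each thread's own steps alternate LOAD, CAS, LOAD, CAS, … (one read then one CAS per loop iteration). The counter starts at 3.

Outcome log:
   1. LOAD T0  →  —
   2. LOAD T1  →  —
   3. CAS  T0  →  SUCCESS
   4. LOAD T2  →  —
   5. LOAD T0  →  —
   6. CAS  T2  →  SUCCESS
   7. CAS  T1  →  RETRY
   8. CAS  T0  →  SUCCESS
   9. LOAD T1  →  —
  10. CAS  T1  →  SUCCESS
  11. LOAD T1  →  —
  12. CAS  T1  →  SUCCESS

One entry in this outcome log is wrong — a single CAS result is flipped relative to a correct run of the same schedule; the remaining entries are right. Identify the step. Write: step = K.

Reference trace:
[1] T0.load  rd  (counter 3, T0.r 3)
[2] T1.load  rd  (counter 3, T1.r 3)
[3] T0.cas  hit  (counter 4, T0.r 3)
[4] T2.load  rd  (counter 4, T2.r 4)
[5] T0.load  rd  (counter 4, T0.r 4)
[6] T2.cas  hit  (counter 5, T2.r 4)
[7] T1.cas  miss  (counter 5, T1.r 3)
[8] T0.cas  miss  (counter 5, T0.r 4)
[9] T1.load  rd  (counter 5, T1.r 5)
[10] T1.cas  hit  (counter 6, T1.r 5)
[11] T1.load  rd  (counter 6, T1.r 6)
[12] T1.cas  hit  (counter 7, T1.r 6)
Flip is step 8.

step = 8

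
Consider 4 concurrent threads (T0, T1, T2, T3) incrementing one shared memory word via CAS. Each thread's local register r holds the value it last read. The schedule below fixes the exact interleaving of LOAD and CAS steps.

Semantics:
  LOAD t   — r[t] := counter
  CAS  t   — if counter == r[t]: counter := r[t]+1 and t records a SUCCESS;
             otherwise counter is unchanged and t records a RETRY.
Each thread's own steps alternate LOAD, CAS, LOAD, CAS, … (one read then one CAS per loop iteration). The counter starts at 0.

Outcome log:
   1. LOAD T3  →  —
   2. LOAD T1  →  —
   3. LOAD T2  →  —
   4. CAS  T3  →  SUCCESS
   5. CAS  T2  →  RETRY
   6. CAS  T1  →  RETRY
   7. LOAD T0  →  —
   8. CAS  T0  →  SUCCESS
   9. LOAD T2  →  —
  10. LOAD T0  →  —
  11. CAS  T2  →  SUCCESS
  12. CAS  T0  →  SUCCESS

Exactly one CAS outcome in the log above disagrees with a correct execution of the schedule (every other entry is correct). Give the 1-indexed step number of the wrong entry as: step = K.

step = 12

Re-executing:
step 1: T3 LOAD ⇒ load; ctr=0 reg=0
step 2: T1 LOAD ⇒ load; ctr=0 reg=0
step 3: T2 LOAD ⇒ load; ctr=0 reg=0
step 4: T3 CAS ⇒ ok; ctr=1 reg=0
step 5: T2 CAS ⇒ retry; ctr=1 reg=0
step 6: T1 CAS ⇒ retry; ctr=1 reg=0
step 7: T0 LOAD ⇒ load; ctr=1 reg=1
step 8: T0 CAS ⇒ ok; ctr=2 reg=1
step 9: T2 LOAD ⇒ load; ctr=2 reg=2
step 10: T0 LOAD ⇒ load; ctr=2 reg=2
step 11: T2 CAS ⇒ ok; ctr=3 reg=2
step 12: T0 CAS ⇒ retry; ctr=3 reg=2
Log disagrees first at step 12.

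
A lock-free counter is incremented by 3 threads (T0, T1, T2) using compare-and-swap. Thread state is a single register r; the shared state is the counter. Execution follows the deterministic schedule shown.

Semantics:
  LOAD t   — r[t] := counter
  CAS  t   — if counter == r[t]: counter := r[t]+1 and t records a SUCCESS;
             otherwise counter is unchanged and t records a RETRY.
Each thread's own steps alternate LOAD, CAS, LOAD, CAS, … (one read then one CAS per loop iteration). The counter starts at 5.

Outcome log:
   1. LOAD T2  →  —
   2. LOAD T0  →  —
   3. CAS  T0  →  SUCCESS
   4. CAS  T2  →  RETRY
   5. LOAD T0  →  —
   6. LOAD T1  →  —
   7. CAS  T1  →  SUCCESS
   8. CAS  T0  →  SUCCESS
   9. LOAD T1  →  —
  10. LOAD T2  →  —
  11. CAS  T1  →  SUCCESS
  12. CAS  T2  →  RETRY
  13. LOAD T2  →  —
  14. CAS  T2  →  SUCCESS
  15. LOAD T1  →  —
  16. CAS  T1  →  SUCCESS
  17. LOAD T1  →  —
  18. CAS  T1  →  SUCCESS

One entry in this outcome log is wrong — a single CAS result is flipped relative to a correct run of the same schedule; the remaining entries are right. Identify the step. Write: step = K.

step = 8

Re-executing:
#1 T2 reads 5
#2 T0 reads 5
#3 T0 CAS(5→6) writes; counter now 6
#4 T2 CAS(5→6) fails; counter now 6
#5 T0 reads 6
#6 T1 reads 6
#7 T1 CAS(6→7) writes; counter now 7
#8 T0 CAS(6→7) fails; counter now 7
#9 T1 reads 7
#10 T2 reads 7
#11 T1 CAS(7→8) writes; counter now 8
#12 T2 CAS(7→8) fails; counter now 8
#13 T2 reads 8
#14 T2 CAS(8→9) writes; counter now 9
#15 T1 reads 9
#16 T1 CAS(9→10) writes; counter now 10
#17 T1 reads 10
#18 T1 CAS(10→11) writes; counter now 11
Flip is step 8.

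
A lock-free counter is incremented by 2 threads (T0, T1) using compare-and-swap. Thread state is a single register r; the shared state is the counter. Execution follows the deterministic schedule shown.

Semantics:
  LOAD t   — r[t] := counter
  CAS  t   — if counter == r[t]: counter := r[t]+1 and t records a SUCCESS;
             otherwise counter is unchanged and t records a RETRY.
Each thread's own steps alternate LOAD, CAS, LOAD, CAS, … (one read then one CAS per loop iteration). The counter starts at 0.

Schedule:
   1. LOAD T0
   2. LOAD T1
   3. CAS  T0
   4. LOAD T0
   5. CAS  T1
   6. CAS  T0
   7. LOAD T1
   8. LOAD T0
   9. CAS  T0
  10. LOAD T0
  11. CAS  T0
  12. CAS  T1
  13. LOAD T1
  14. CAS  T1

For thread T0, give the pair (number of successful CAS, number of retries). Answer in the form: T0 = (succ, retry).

#1 T0 reads 0
#2 T1 reads 0
#3 T0 CAS(0→1) writes; counter now 1
#4 T0 reads 1
#5 T1 CAS(0→1) fails; counter now 1
#6 T0 CAS(1→2) writes; counter now 2
#7 T1 reads 2
#8 T0 reads 2
#9 T0 CAS(2→3) writes; counter now 3
#10 T0 reads 3
#11 T0 CAS(3→4) writes; counter now 4
#12 T1 CAS(2→3) fails; counter now 4
#13 T1 reads 4
#14 T1 CAS(4→5) writes; counter now 5

T0 = (4, 0)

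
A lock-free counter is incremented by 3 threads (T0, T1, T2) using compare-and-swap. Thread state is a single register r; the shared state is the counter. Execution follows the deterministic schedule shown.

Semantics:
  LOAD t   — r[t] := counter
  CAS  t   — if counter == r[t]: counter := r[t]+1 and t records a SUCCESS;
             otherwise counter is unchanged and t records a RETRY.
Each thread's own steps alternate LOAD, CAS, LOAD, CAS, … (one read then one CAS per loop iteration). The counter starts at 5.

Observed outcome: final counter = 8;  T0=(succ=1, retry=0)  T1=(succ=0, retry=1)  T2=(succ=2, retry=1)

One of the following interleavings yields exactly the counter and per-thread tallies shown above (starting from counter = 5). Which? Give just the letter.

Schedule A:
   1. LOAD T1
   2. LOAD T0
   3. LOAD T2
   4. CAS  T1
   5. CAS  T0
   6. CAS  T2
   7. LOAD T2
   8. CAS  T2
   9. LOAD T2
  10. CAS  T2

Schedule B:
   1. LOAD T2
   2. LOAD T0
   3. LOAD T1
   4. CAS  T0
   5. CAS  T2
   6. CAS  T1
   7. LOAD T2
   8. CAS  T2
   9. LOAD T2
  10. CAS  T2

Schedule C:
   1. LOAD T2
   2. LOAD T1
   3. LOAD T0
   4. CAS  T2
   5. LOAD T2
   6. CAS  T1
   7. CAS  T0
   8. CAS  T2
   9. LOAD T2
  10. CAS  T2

B

Simulating candidate B:
T2 LOAD — after: cnt=5, r=5 — load
T0 LOAD — after: cnt=5, r=5 — load
T1 LOAD — after: cnt=5, r=5 — load
T0 CAS — after: cnt=6, r=5 — ok
T2 CAS — after: cnt=6, r=5 — retry
T1 CAS — after: cnt=6, r=5 — retry
T2 LOAD — after: cnt=6, r=6 — load
T2 CAS — after: cnt=7, r=6 — ok
T2 LOAD — after: cnt=7, r=7 — load
T2 CAS — after: cnt=8, r=7 — ok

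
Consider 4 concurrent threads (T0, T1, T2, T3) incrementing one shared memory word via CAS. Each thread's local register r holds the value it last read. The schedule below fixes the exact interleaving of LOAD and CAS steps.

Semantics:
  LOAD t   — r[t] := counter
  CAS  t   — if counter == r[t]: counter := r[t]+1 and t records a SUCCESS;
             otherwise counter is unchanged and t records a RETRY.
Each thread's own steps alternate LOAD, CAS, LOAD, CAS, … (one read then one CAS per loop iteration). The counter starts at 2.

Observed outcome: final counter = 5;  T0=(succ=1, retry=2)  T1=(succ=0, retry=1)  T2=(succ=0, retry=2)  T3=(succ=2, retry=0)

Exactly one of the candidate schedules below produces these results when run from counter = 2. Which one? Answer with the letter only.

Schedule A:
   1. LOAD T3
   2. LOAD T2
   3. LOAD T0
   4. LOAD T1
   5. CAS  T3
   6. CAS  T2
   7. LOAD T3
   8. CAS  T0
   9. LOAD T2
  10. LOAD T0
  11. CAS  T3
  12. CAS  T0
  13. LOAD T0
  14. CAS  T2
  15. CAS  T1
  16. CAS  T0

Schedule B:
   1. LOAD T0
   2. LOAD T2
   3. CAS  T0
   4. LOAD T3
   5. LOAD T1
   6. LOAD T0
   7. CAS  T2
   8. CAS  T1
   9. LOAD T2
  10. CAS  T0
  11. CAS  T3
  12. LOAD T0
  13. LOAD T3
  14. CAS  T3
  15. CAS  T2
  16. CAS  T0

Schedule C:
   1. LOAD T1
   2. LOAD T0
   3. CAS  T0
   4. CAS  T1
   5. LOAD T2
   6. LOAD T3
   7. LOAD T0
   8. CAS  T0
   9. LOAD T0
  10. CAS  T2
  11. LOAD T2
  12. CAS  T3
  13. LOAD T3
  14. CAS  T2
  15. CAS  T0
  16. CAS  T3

A

Simulating candidate A:
1. LOAD T3 → mem=2 r[T3]=2 [LOAD]
2. LOAD T2 → mem=2 r[T2]=2 [LOAD]
3. LOAD T0 → mem=2 r[T0]=2 [LOAD]
4. LOAD T1 → mem=2 r[T1]=2 [LOAD]
5. CAS T3 → mem=3 r[T3]=2 [OK]
6. CAS T2 → mem=3 r[T2]=2 [RETRY]
7. LOAD T3 → mem=3 r[T3]=3 [LOAD]
8. CAS T0 → mem=3 r[T0]=2 [RETRY]
9. LOAD T2 → mem=3 r[T2]=3 [LOAD]
10. LOAD T0 → mem=3 r[T0]=3 [LOAD]
11. CAS T3 → mem=4 r[T3]=3 [OK]
12. CAS T0 → mem=4 r[T0]=3 [RETRY]
13. LOAD T0 → mem=4 r[T0]=4 [LOAD]
14. CAS T2 → mem=4 r[T2]=3 [RETRY]
15. CAS T1 → mem=4 r[T1]=2 [RETRY]
16. CAS T0 → mem=5 r[T0]=4 [OK]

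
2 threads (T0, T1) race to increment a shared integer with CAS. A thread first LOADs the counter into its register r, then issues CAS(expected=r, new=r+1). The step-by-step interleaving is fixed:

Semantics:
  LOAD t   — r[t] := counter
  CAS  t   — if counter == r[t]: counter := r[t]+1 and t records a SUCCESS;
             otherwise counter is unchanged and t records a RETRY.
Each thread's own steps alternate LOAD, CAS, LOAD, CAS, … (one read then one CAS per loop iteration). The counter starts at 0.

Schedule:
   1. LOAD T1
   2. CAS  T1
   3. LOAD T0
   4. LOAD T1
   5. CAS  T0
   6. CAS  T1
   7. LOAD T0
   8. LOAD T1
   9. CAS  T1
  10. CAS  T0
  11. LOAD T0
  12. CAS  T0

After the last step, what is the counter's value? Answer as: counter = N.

step 1: T1 LOAD ⇒ load; ctr=0 reg=0
step 2: T1 CAS ⇒ ok; ctr=1 reg=0
step 3: T0 LOAD ⇒ load; ctr=1 reg=1
step 4: T1 LOAD ⇒ load; ctr=1 reg=1
step 5: T0 CAS ⇒ ok; ctr=2 reg=1
step 6: T1 CAS ⇒ retry; ctr=2 reg=1
step 7: T0 LOAD ⇒ load; ctr=2 reg=2
step 8: T1 LOAD ⇒ load; ctr=2 reg=2
step 9: T1 CAS ⇒ ok; ctr=3 reg=2
step 10: T0 CAS ⇒ retry; ctr=3 reg=2
step 11: T0 LOAD ⇒ load; ctr=3 reg=3
step 12: T0 CAS ⇒ ok; ctr=4 reg=3

counter = 4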